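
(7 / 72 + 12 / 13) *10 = 4775 / 468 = 10.20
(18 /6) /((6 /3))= 1.50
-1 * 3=-3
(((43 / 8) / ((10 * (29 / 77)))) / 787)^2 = 10962721 / 3333691705600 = 0.00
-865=-865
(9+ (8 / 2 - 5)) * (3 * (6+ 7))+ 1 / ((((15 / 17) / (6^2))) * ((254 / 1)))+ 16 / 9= 313.94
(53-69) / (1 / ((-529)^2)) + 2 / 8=-17909823 / 4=-4477455.75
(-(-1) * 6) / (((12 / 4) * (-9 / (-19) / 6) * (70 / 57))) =722 / 35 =20.63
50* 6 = 300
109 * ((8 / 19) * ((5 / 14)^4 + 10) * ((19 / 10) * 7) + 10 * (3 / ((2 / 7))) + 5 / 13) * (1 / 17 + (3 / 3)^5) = 2825359461 / 151606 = 18636.20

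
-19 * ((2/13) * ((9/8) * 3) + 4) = -4465/52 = -85.87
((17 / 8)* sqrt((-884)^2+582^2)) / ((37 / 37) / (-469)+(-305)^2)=7973* sqrt(280045) / 174514896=0.02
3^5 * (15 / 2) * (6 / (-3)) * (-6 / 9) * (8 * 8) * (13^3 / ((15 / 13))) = 296120448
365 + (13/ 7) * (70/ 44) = 8095/ 22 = 367.95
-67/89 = -0.75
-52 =-52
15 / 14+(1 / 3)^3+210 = 79799 / 378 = 211.11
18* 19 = 342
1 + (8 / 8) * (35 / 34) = 2.03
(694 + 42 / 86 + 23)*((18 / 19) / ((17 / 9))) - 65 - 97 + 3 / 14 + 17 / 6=58597022 / 291669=200.90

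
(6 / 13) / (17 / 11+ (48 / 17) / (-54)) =0.31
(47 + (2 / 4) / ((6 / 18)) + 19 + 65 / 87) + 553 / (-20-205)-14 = 675851 / 13050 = 51.79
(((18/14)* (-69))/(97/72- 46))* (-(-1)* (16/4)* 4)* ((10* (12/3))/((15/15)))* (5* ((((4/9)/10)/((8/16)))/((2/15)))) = 19077120/4501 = 4238.42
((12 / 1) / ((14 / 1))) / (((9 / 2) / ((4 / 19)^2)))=64 / 7581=0.01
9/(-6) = -1.50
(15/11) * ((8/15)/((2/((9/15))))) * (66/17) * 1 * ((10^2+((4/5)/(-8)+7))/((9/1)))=10.06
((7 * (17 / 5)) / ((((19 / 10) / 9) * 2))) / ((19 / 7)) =7497 / 361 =20.77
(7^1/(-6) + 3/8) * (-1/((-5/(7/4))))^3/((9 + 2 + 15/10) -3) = -343/96000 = -0.00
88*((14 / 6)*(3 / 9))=616 / 9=68.44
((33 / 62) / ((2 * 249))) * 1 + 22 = 226435 / 10292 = 22.00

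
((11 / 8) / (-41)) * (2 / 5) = -11 / 820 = -0.01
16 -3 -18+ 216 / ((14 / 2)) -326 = -2101 / 7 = -300.14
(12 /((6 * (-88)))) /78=-1 /3432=-0.00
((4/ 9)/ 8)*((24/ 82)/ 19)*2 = 4/ 2337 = 0.00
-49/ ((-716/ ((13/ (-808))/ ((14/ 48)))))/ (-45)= 91/ 1084740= 0.00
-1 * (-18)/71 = 18/71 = 0.25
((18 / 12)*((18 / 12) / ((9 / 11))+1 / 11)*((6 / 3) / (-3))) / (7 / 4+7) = -254 / 1155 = -0.22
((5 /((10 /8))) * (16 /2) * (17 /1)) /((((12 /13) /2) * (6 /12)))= 7072 /3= 2357.33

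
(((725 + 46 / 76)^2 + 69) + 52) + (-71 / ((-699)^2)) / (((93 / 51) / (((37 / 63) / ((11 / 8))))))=7982099164685644231 / 15157112468652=526624.00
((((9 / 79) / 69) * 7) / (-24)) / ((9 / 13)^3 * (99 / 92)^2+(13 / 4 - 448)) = 707434 / 652789859541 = 0.00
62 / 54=31 / 27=1.15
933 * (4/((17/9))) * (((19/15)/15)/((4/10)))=417.11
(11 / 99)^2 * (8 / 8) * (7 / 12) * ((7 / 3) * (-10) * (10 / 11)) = -1225 / 8019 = -0.15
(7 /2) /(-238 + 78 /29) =-203 /13648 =-0.01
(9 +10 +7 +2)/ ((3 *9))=28/ 27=1.04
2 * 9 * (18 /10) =32.40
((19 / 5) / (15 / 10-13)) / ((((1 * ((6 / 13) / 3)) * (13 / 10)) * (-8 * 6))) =19 / 552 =0.03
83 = 83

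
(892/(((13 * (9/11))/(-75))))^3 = -14760213677000000/59319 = -248827756317.54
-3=-3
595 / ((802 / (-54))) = -16065 / 401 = -40.06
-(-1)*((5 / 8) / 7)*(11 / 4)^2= 0.68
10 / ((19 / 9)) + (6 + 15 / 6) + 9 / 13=6881 / 494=13.93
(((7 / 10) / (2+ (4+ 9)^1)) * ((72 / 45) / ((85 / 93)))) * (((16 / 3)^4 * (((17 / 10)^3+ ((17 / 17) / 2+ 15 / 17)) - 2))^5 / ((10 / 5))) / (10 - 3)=2958227592142122.45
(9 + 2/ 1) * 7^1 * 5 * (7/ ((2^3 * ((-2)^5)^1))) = -2695/ 256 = -10.53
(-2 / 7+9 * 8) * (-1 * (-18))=9036 / 7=1290.86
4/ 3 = 1.33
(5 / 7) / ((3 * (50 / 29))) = 29 / 210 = 0.14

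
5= 5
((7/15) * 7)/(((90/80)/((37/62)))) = 7252/4185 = 1.73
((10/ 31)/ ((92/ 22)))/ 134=55/ 95542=0.00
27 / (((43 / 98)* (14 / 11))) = 2079 / 43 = 48.35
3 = 3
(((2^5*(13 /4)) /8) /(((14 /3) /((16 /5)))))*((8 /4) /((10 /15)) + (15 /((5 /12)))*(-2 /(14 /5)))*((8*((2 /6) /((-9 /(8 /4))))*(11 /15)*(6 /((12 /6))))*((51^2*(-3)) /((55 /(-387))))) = 88772920704 /6125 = 14493538.07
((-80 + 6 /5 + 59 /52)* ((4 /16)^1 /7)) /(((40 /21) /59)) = -85.92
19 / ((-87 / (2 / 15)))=-38 / 1305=-0.03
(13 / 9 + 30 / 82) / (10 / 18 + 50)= 668 / 18655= 0.04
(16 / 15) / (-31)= -16 / 465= -0.03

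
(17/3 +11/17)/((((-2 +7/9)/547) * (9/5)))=-880670/561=-1569.82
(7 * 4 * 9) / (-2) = -126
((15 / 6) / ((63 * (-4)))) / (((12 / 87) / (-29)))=4205 / 2016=2.09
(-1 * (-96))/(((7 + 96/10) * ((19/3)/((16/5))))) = 4608/1577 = 2.92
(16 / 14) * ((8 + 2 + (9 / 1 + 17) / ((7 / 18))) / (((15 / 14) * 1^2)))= 8608 / 105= 81.98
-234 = -234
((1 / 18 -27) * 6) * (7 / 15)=-679 / 9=-75.44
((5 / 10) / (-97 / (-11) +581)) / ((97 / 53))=0.00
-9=-9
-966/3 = -322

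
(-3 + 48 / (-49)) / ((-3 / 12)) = 780 / 49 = 15.92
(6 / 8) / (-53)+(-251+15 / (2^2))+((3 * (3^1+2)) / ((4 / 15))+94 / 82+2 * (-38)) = -2310923 / 8692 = -265.87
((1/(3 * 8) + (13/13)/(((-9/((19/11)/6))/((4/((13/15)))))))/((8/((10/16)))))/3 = -5455/1976832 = -0.00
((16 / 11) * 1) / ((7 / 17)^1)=272 / 77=3.53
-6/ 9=-2/ 3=-0.67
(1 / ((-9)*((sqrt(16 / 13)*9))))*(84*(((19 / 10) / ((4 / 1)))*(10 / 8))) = -133*sqrt(13) / 864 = -0.56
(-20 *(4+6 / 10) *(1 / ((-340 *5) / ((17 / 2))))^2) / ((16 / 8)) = -23 / 20000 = -0.00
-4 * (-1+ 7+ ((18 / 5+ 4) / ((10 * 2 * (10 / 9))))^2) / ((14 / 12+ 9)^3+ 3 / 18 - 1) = -82579014 / 3543765625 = -0.02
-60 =-60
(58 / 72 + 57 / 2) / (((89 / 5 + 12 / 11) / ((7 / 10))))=81235 / 74808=1.09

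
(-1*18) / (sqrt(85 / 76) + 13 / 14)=3458 / 53 - 98*sqrt(1615) / 53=-9.06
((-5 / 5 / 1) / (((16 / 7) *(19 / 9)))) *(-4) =63 / 76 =0.83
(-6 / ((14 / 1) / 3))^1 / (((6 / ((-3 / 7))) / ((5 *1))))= 45 / 98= 0.46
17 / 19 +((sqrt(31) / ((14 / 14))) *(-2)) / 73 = 17 / 19- 2 *sqrt(31) / 73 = 0.74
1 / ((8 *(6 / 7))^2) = 49 / 2304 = 0.02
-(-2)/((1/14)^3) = 5488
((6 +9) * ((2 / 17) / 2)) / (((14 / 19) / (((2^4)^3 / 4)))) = 145920 / 119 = 1226.22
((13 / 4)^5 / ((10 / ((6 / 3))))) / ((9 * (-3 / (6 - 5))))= -371293 / 138240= -2.69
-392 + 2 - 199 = -589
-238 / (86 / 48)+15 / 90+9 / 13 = -442655 / 3354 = -131.98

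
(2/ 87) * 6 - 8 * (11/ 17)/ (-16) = 0.46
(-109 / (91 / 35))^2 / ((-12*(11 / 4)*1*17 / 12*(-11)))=1188100 / 347633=3.42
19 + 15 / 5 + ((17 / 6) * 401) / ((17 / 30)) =2027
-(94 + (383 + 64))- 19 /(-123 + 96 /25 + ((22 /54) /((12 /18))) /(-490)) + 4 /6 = -8515859131 /15765033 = -540.17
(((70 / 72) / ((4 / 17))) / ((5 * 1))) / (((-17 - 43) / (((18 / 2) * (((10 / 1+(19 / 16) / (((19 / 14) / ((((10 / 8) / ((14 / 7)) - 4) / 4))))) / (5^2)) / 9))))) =-282149 / 55296000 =-0.01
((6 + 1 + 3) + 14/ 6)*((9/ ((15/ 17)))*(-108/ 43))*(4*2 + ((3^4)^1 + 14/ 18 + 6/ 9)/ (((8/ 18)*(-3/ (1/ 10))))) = -617049/ 1075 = -574.00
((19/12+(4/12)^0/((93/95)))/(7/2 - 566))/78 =-323/5440500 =-0.00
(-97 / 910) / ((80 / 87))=-8439 / 72800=-0.12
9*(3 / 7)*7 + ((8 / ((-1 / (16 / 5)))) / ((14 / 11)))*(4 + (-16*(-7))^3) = -989071183 / 35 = -28259176.66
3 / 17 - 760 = -12917 / 17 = -759.82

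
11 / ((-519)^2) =11 / 269361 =0.00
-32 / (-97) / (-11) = -32 / 1067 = -0.03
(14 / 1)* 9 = 126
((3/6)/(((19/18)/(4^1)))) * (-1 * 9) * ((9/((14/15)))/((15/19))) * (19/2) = -13851/7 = -1978.71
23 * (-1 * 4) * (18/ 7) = -1656/ 7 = -236.57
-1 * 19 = -19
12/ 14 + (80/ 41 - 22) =-5508/ 287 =-19.19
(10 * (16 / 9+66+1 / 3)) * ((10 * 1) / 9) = 61300 / 81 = 756.79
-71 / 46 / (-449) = 71 / 20654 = 0.00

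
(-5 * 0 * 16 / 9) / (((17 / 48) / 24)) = 0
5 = 5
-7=-7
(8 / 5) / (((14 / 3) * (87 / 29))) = 4 / 35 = 0.11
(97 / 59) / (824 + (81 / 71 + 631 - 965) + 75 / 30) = 13774 / 4135723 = 0.00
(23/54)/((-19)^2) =23/19494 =0.00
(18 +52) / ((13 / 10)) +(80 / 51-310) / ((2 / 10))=-986750 / 663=-1488.31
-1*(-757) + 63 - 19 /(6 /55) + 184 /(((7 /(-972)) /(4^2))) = -17142283 /42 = -408149.60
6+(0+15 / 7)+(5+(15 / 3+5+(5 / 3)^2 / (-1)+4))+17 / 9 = 1654 / 63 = 26.25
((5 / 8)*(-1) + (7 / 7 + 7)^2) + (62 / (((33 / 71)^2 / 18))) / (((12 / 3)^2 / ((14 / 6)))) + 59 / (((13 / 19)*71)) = 2192459089 / 2680392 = 817.96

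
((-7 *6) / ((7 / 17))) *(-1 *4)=408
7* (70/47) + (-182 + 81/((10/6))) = -28899/235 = -122.97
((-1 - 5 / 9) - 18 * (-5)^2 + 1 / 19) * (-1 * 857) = 66166399 / 171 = 386938.01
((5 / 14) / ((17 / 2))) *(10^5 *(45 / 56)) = 2812500 / 833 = 3376.35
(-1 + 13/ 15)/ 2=-1/ 15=-0.07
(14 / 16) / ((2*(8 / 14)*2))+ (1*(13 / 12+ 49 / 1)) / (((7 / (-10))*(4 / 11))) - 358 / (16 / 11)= -1189435 / 2688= -442.50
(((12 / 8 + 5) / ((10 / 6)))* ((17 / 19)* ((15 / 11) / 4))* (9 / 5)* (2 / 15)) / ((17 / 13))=4563 / 20900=0.22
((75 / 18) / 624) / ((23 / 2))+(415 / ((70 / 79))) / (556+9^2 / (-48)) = 2260097611 / 2673045648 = 0.85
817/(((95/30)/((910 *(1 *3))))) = 704340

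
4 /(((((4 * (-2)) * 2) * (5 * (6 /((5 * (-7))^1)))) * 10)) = 7 /240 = 0.03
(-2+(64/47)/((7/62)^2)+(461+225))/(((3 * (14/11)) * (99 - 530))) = -10016974/20844453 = -0.48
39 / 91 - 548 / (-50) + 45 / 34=75637 / 5950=12.71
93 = 93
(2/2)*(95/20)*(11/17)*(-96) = -295.06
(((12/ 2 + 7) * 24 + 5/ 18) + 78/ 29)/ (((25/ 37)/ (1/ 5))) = 6083281/ 65250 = 93.23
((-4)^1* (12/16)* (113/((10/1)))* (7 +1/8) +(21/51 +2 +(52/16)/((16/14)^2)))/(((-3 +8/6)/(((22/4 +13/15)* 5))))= 4519.78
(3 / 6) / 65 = 1 / 130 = 0.01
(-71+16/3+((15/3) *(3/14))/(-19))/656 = -52447/523488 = -0.10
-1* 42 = -42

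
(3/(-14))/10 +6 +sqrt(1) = 977/140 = 6.98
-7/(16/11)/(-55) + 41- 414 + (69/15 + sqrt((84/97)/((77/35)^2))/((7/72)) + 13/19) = -111759/304 + 720 * sqrt(2037)/7469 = -363.28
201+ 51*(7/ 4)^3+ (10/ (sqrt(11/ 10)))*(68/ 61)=680*sqrt(110)/ 671+ 30357/ 64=484.96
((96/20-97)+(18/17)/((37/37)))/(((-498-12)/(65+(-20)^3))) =-1418.05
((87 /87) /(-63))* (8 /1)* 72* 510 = -32640 /7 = -4662.86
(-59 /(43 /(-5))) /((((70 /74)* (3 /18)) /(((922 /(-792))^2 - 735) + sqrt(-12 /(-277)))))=-251148122737 /7866936 + 26196* sqrt(831) /83377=-31915.46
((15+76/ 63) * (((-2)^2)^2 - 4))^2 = 37820.99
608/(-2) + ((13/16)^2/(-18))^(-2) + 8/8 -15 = 12151266/28561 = 425.45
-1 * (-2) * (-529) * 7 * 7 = -51842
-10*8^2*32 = -20480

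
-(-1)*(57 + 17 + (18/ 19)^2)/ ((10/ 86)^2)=49993262/ 9025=5539.42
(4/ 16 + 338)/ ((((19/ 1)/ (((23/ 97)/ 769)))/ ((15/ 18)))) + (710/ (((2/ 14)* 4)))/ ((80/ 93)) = 65507705467/ 45352544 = 1444.41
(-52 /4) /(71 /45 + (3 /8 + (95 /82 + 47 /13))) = -2494440 /1290719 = -1.93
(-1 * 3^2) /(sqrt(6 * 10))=-3 * sqrt(15) /10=-1.16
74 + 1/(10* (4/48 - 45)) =199424/2695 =74.00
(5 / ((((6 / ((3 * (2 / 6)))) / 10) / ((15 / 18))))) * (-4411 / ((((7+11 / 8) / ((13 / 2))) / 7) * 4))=-50175125 / 1206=-41604.58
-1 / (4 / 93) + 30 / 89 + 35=4303 / 356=12.09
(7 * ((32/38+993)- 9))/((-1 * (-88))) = 16373/209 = 78.34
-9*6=-54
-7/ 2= -3.50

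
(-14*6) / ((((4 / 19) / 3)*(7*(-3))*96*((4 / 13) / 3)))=741 / 128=5.79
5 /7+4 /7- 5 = -26 /7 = -3.71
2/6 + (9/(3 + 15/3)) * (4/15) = 19/30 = 0.63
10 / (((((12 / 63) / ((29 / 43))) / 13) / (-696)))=-13775580 / 43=-320362.33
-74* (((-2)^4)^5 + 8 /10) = -387973416 /5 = -77594683.20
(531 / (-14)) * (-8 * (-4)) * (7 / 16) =-531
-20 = -20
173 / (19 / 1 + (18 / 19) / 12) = 6574 / 725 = 9.07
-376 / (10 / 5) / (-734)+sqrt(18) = 4.50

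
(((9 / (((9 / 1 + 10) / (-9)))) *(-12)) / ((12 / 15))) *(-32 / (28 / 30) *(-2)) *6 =3499200 / 133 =26309.77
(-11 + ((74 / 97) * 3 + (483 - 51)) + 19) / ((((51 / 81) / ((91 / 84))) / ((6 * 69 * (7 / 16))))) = 3636652383 / 26384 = 137835.52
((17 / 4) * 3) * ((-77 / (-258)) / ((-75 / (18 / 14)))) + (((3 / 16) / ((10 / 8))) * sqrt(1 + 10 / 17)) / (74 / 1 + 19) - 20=-172561 / 8600 + 3 * sqrt(51) / 10540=-20.06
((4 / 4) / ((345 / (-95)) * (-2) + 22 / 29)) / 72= 551 / 318240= 0.00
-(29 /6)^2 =-841 /36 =-23.36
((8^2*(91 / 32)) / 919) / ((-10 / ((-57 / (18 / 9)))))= 5187 / 9190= 0.56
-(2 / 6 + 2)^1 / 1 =-7 / 3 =-2.33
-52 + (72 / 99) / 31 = -17724 / 341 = -51.98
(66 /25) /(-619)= -66 /15475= -0.00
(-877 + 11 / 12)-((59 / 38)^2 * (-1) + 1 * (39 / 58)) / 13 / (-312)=-49600666645 / 56616352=-876.08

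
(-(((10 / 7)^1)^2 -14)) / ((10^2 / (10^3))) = 5860 / 49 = 119.59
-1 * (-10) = 10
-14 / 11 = -1.27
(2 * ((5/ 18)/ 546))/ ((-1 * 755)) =-1/ 742014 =-0.00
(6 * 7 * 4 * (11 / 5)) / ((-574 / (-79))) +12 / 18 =31694 / 615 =51.53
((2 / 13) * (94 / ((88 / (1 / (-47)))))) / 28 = -1 / 8008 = -0.00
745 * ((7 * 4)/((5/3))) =12516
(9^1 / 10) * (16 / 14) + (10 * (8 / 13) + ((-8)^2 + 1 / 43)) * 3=4139169 / 19565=211.56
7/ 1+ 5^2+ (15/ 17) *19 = 829/ 17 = 48.76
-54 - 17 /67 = -3635 /67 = -54.25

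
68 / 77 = 0.88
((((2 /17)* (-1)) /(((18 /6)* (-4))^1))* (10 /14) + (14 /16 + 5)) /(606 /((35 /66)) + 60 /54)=251985 /49002704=0.01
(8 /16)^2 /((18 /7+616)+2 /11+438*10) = 77 /1539616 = 0.00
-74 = -74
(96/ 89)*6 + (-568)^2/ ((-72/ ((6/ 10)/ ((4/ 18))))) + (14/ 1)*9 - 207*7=-5969643/ 445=-13414.93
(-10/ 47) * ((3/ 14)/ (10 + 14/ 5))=-75/ 21056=-0.00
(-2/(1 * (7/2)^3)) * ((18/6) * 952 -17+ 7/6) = -136328/1029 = -132.49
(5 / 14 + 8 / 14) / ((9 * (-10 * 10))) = -13 / 12600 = -0.00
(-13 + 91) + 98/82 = 3247/41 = 79.20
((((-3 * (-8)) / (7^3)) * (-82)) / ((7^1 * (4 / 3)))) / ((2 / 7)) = -738 / 343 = -2.15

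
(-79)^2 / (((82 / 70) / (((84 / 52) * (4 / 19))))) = 18348540 / 10127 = 1811.84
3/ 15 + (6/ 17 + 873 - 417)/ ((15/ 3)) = 1555/ 17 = 91.47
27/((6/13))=117/2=58.50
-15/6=-5/2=-2.50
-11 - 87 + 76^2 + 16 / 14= 39754 / 7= 5679.14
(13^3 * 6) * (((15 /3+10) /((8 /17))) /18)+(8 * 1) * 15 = 23463.12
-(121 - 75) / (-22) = 23 / 11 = 2.09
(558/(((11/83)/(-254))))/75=-3921252/275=-14259.10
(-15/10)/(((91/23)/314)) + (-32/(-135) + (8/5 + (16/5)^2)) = -6570443/61425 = -106.97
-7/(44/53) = -371/44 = -8.43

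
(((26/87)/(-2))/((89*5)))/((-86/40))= 52/332949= 0.00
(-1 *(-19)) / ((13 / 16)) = 304 / 13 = 23.38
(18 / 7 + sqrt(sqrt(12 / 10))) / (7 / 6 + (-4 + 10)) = 6 * 5^(3 / 4) * 6^(1 / 4) / 215 + 108 / 301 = 0.50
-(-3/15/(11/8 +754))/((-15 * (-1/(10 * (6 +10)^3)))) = 65536/90645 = 0.72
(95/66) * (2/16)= 95/528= 0.18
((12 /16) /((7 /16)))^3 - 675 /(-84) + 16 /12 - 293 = -278.59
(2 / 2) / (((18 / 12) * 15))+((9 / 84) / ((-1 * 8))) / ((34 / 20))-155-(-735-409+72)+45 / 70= 78626773 / 85680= 917.68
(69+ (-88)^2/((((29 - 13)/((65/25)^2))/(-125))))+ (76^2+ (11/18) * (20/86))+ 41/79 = -12325026143/30573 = -403134.34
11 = 11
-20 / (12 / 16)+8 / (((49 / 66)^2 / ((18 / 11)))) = -21008 / 7203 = -2.92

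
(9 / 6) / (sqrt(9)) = 1 / 2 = 0.50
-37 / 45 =-0.82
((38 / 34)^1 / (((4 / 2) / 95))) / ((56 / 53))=95665 / 1904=50.24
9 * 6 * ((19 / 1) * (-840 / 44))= -19587.27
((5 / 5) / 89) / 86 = 1 / 7654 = 0.00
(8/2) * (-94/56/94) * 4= -2/7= -0.29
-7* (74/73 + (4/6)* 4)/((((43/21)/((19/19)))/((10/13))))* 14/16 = -53165/6278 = -8.47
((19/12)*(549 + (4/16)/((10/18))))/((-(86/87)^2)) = -526779693/591680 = -890.31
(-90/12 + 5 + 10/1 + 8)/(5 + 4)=31/18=1.72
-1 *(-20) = 20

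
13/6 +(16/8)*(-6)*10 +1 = -701/6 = -116.83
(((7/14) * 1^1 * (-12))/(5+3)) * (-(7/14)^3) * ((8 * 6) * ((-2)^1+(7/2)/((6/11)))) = 159/8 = 19.88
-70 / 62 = -1.13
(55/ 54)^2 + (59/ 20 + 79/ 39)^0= 5941/ 2916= 2.04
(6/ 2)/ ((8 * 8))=3/ 64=0.05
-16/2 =-8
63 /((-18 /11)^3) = -9317 /648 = -14.38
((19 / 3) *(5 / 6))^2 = 9025 / 324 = 27.85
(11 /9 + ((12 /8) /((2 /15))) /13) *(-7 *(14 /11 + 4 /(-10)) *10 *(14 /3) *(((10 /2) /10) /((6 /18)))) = -382984 /429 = -892.74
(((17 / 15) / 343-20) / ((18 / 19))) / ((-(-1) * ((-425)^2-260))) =-1954777 / 16703602650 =-0.00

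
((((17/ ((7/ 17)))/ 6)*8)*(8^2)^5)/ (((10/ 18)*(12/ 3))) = 930934161408/ 35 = 26598118897.37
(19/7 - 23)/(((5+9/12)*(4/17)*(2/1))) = -1207/161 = -7.50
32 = 32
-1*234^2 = -54756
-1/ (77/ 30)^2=-900/ 5929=-0.15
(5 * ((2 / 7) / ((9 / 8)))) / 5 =16 / 63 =0.25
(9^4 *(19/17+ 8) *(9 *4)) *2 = 73220760/17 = 4307103.53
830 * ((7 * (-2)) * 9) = -104580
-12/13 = -0.92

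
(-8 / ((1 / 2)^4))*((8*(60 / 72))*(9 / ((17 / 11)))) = -84480 / 17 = -4969.41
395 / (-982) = -395 / 982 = -0.40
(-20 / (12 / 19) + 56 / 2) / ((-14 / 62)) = 341 / 21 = 16.24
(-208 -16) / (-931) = 32 / 133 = 0.24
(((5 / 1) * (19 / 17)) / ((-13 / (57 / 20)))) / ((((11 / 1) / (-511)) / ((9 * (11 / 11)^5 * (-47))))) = -234093699 / 9724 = -24073.81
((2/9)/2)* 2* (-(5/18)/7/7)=-5/3969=-0.00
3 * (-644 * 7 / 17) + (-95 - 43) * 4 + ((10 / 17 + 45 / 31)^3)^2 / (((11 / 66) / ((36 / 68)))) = -407401047704140886262 / 364177082744155313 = -1118.69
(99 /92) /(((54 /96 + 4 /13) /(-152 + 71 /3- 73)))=-1036464 /4163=-248.97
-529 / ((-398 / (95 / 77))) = 50255 / 30646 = 1.64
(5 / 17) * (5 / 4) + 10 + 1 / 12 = 533 / 51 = 10.45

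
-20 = -20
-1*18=-18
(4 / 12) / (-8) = -1 / 24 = -0.04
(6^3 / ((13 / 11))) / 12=198 / 13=15.23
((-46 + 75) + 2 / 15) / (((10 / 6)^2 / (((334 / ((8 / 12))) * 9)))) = 5911299 / 125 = 47290.39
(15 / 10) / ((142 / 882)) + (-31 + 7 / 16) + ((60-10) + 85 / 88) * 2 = 1008255 / 12496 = 80.69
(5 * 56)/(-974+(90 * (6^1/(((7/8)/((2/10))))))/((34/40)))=-16660/49313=-0.34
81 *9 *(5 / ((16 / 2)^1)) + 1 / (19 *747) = 51733493 / 113544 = 455.63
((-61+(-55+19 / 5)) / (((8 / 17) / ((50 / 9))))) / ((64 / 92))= -365585 / 192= -1904.09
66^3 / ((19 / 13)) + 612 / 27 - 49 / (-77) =123350395 / 627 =196731.09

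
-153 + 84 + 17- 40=-92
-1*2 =-2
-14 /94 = -7 /47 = -0.15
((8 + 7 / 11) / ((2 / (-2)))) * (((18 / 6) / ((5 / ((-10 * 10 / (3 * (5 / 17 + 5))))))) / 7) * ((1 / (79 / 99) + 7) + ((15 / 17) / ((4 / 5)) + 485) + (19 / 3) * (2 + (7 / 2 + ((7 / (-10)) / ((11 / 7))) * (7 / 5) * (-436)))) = 189569598833 / 18066510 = 10492.87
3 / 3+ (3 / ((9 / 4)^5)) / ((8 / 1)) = 19811 / 19683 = 1.01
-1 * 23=-23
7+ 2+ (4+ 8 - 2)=19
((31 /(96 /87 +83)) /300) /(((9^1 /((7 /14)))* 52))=899 /684871200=0.00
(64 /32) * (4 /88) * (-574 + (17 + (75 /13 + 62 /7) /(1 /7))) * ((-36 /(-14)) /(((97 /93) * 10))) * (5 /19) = -4946670 /1844843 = -2.68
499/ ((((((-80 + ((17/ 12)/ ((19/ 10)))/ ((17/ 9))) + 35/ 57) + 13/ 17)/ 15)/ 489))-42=-7099767096/ 151603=-46831.31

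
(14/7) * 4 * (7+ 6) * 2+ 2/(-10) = 1039/5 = 207.80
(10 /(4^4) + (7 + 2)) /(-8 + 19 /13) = -15041 /10880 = -1.38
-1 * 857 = -857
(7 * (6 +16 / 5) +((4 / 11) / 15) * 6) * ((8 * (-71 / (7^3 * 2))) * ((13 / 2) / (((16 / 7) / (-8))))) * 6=3931980 / 539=7294.95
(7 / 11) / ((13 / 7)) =49 / 143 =0.34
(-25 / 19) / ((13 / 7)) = -175 / 247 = -0.71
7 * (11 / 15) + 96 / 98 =4493 / 735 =6.11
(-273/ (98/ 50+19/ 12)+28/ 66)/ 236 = -1343909/ 4139322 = -0.32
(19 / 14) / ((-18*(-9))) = 19 / 2268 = 0.01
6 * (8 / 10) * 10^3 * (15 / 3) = 24000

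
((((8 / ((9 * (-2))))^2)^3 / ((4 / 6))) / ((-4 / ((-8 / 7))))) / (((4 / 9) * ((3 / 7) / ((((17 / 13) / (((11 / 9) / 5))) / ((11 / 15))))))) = 0.13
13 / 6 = 2.17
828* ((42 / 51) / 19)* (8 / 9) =10304 / 323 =31.90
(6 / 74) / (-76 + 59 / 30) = -90 / 82177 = -0.00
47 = 47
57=57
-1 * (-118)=118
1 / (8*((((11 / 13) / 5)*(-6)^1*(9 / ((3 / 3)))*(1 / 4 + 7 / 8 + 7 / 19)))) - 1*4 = -540587 / 134838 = -4.01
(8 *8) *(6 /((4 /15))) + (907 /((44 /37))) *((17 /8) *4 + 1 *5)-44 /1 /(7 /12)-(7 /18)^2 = 581833841 /49896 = 11660.93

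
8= 8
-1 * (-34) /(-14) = -17 /7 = -2.43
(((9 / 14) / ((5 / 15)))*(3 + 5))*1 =108 / 7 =15.43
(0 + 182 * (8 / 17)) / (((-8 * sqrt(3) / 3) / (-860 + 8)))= 155064 * sqrt(3) / 17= 15798.75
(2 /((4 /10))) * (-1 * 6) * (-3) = 90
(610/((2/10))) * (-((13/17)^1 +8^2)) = -3358050/17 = -197532.35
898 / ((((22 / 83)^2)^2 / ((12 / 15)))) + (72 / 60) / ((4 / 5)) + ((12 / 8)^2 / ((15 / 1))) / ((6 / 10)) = 42618084693 / 292820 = 145543.63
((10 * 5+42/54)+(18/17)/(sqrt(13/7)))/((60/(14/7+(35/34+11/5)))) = 2667 * sqrt(91)/375700+406273/91800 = 4.49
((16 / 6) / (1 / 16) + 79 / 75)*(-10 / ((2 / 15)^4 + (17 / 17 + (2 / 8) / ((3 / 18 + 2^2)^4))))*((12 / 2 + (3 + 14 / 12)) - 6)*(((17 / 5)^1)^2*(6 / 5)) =-799563656250 / 31676869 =-25241.25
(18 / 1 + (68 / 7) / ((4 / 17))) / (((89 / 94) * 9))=39010 / 5607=6.96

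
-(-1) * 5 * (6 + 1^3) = 35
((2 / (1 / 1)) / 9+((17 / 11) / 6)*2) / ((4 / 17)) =1241 / 396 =3.13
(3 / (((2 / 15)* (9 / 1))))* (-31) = -155 / 2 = -77.50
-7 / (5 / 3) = -21 / 5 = -4.20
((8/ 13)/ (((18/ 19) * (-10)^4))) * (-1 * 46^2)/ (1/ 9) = -10051/ 8125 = -1.24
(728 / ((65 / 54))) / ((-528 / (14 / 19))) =-882 / 1045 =-0.84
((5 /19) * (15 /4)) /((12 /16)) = 25 /19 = 1.32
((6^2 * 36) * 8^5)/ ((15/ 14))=198180864/ 5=39636172.80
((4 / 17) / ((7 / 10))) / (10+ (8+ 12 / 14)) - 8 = -4478 / 561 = -7.98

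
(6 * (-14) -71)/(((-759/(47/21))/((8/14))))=29140/111573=0.26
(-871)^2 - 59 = 758582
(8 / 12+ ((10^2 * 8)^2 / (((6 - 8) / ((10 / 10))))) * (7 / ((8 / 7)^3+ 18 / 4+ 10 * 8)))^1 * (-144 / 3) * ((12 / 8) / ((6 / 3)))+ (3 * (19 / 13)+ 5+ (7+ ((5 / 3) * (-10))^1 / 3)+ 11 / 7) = 45305733345500 / 48313629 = 937742.30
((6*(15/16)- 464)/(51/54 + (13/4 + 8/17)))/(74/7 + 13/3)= -11782071/1787230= -6.59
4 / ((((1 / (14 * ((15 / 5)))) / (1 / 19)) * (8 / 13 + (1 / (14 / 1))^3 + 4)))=5992896 / 3128407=1.92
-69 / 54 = -23 / 18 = -1.28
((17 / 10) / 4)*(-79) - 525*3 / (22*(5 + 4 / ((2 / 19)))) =-666739 / 18920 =-35.24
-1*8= -8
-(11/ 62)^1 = -11/ 62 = -0.18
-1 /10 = -0.10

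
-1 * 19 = -19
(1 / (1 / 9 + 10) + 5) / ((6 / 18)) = 15.30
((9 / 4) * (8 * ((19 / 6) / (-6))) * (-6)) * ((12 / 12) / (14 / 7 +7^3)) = 19 / 115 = 0.17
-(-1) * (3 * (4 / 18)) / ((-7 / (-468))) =312 / 7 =44.57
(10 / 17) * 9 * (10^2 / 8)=66.18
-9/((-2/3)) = 27/2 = 13.50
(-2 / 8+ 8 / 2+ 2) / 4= 23 / 16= 1.44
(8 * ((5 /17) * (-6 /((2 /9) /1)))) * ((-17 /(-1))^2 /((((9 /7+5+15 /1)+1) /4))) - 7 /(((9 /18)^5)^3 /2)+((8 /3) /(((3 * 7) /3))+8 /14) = -126138676 /273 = -462046.43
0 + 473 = 473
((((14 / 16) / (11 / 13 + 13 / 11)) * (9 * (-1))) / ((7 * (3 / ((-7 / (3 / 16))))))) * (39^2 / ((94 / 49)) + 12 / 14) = 5479.40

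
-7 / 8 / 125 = -7 / 1000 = -0.01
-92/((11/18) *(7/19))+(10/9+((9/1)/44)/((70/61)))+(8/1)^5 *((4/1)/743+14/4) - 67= 2355973411843/20595960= 114390.08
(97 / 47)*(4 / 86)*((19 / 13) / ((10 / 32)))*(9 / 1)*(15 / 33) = 530784 / 289003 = 1.84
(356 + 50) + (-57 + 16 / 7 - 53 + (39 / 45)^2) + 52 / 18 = 52837 / 175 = 301.93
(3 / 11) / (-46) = -3 / 506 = -0.01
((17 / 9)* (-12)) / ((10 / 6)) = -68 / 5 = -13.60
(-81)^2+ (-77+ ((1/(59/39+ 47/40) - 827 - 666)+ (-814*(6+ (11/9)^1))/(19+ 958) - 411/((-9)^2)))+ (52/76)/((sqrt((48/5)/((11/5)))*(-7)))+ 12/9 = 4981.57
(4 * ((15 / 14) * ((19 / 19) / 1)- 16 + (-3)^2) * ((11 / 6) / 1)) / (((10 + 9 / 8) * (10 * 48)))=-913 / 112140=-0.01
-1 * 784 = -784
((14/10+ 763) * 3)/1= 11466/5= 2293.20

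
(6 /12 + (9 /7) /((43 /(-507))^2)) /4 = 4639825 /103544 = 44.81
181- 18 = 163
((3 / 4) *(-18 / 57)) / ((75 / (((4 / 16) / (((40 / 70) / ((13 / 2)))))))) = -273 / 30400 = -0.01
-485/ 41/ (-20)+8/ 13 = 2573/ 2132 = 1.21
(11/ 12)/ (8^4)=11/ 49152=0.00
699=699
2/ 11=0.18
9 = 9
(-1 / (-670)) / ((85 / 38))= 19 / 28475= 0.00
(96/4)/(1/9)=216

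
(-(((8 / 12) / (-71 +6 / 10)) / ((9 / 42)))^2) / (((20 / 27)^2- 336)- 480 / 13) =143325 / 27328514048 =0.00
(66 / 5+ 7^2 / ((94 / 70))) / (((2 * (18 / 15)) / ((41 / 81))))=478757 / 45684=10.48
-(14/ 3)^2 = -196/ 9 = -21.78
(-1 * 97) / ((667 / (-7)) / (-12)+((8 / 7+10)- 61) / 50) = -29100 / 2083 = -13.97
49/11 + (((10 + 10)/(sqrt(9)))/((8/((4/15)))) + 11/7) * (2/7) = 24095/4851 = 4.97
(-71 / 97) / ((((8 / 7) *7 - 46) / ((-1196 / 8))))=-21229 / 7372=-2.88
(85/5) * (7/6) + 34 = 323/6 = 53.83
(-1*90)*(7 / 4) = -315 / 2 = -157.50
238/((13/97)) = 23086/13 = 1775.85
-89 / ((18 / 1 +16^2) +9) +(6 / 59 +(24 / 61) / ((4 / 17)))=1486361 / 1018517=1.46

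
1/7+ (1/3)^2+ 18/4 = 599/126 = 4.75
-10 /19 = -0.53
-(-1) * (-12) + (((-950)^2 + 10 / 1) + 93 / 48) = 14439999 / 16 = 902499.94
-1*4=-4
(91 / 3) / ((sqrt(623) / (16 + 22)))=494 * sqrt(623) / 267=46.18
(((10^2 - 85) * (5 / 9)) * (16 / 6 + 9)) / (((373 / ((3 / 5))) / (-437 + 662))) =35.19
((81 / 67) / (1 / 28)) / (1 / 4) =9072 / 67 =135.40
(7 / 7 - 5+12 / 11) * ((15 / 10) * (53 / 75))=-848 / 275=-3.08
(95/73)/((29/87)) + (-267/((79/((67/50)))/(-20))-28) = 66.48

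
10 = 10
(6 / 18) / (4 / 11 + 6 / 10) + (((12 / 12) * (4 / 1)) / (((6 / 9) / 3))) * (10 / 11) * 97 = 2776745 / 1749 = 1587.62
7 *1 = 7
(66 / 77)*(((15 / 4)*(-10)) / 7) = -225 / 49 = -4.59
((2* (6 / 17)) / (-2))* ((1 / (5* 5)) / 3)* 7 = -14 / 425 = -0.03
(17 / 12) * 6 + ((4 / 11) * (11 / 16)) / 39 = 1327 / 156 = 8.51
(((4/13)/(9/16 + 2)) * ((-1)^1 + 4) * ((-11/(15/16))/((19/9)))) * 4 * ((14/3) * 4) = -7569408/50635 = -149.49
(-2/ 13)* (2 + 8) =-20/ 13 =-1.54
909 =909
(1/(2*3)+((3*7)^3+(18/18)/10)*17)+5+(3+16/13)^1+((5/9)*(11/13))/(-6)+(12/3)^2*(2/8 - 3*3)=552151147/3510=157308.02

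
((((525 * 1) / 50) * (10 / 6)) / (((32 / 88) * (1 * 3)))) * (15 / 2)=1925 / 16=120.31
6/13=0.46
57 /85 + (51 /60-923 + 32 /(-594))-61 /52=-302818387 /328185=-922.71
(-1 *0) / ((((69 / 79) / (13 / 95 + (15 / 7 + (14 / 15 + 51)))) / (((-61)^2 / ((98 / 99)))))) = 0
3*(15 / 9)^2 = 25 / 3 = 8.33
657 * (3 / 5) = 1971 / 5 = 394.20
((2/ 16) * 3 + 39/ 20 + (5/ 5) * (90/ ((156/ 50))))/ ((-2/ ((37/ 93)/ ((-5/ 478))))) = 47778729/ 80600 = 592.79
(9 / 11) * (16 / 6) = 24 / 11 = 2.18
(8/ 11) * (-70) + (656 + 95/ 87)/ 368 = -17300123/ 352176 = -49.12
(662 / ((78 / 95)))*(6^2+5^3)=5062645 / 39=129811.41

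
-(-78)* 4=312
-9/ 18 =-0.50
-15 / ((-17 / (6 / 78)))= 15 / 221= 0.07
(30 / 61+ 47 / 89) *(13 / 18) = 71981 / 97722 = 0.74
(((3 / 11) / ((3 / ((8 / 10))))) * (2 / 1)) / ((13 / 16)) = 128 / 715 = 0.18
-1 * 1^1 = -1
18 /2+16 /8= 11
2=2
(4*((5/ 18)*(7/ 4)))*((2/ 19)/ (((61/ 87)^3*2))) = 2560845/ 8625278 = 0.30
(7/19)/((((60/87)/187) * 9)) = 37961/3420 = 11.10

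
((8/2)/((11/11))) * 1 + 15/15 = 5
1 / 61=0.02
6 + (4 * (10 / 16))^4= 721 / 16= 45.06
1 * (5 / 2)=5 / 2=2.50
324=324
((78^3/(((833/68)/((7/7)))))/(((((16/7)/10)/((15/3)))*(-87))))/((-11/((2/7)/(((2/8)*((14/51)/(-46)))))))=-18554983200/109417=-169580.44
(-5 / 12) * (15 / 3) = -25 / 12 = -2.08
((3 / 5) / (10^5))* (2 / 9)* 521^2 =271441 / 750000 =0.36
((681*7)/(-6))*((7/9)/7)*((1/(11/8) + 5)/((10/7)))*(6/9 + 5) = -1323637/660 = -2005.51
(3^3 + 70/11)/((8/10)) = 1835/44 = 41.70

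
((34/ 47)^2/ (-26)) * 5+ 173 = 4965151/ 28717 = 172.90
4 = 4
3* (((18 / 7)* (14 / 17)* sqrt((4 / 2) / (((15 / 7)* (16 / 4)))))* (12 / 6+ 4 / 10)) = 216* sqrt(210) / 425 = 7.37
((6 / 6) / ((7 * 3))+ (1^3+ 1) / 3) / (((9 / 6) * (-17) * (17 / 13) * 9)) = -130 / 54621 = -0.00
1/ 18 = 0.06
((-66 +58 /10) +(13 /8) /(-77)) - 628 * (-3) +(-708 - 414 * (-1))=4711719 /3080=1529.78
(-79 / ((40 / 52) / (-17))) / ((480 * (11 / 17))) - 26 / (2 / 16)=-10685597 / 52800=-202.38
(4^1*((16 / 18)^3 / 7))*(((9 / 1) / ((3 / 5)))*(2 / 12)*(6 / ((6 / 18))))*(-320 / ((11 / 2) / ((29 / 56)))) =-23756800 / 43659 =-544.14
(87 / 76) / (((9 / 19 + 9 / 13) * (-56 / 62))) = -11687 / 10752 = -1.09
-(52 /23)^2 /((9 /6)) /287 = -5408 /455469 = -0.01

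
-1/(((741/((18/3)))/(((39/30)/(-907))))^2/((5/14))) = -1/20788340230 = -0.00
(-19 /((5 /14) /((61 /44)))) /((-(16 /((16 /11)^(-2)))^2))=10798403 /167772160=0.06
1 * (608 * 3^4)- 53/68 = 49247.22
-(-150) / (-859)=-150 / 859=-0.17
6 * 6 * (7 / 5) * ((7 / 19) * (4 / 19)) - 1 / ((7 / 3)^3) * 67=-845037 / 619115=-1.36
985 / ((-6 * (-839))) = 985 / 5034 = 0.20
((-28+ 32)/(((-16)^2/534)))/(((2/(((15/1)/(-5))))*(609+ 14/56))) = -801/38992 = -0.02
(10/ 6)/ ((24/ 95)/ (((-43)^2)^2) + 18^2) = 1623930475/ 315692084412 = 0.01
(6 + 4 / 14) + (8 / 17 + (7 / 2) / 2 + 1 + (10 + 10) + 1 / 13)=183061 / 6188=29.58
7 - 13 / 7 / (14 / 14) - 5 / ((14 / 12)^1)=6 / 7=0.86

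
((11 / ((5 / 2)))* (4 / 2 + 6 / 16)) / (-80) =-0.13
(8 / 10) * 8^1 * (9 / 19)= 3.03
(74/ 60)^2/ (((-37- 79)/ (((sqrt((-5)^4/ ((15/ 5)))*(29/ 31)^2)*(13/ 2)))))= -516113*sqrt(3)/ 830304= -1.08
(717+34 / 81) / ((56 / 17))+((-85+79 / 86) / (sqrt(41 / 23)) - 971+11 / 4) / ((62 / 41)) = -29705567 / 70308 - 7231 * sqrt(943) / 5332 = -464.15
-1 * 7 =-7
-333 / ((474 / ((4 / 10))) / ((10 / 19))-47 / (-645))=-429570 / 2904529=-0.15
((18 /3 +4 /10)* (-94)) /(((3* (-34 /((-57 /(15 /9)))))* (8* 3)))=-3572 /425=-8.40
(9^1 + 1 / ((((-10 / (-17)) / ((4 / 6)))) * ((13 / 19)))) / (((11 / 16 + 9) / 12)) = 132992 / 10075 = 13.20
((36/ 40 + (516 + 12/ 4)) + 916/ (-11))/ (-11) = -39.69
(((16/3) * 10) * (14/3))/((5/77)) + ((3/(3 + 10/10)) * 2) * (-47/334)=23042059/6012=3832.68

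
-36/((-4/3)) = 27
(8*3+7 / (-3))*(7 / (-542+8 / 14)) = -637 / 2274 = -0.28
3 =3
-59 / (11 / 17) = -91.18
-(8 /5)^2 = -64 /25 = -2.56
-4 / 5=-0.80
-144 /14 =-72 /7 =-10.29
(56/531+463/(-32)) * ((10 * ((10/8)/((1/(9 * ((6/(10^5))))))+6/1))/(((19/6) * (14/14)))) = -1027740871/3776000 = -272.18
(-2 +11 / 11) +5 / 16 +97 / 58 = 457 / 464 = 0.98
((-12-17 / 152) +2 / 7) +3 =-9391 / 1064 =-8.83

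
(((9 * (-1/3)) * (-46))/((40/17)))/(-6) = -391/40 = -9.78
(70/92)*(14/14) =35/46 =0.76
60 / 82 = 30 / 41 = 0.73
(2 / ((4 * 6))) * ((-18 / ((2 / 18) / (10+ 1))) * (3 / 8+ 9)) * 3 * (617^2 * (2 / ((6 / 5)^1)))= -42399237375 / 16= -2649952335.94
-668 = -668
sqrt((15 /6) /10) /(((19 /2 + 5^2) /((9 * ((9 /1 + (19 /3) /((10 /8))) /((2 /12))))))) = 1266 /115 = 11.01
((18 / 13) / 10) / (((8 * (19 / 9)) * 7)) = 81 / 69160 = 0.00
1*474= 474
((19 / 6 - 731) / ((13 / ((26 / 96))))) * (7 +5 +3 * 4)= -4367 / 12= -363.92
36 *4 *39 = 5616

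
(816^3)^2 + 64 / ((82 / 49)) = 12103885570657224224 / 41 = 295216721235542054.24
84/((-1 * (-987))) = 4/47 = 0.09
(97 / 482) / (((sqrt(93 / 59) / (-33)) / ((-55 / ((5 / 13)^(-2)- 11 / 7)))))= 10269875* sqrt(5487) / 13567336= 56.07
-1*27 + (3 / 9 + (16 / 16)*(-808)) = -2504 / 3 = -834.67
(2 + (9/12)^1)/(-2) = -11/8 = -1.38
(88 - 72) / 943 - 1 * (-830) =782706 / 943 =830.02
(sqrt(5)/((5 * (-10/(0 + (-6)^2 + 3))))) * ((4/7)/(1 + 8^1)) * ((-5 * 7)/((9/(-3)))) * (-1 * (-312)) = -2704 * sqrt(5)/15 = -403.09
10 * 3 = 30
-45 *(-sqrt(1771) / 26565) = 3 *sqrt(1771) / 1771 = 0.07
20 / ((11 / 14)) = 280 / 11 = 25.45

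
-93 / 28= -3.32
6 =6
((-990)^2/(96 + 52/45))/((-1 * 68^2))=-11026125/5054032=-2.18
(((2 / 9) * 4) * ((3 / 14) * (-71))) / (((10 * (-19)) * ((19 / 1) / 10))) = 284 / 7581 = 0.04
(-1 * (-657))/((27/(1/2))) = 73/6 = 12.17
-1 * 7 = -7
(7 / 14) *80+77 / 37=1557 / 37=42.08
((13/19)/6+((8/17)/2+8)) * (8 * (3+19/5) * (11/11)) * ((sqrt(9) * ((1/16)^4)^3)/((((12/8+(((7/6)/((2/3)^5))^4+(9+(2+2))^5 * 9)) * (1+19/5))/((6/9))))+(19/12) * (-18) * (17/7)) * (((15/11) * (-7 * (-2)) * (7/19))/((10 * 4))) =-56413741046882268940584255541/10205343264750280491663360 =-5527.86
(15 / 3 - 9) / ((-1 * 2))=2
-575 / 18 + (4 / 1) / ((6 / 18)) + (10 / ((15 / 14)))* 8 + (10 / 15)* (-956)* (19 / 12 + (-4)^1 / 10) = -62951 / 90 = -699.46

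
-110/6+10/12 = -35/2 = -17.50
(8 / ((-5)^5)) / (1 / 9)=-72 / 3125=-0.02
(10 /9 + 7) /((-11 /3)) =-73 /33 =-2.21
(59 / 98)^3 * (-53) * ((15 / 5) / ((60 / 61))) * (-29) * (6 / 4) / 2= 57767156709 / 75295360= 767.21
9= 9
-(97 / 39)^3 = -912673 / 59319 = -15.39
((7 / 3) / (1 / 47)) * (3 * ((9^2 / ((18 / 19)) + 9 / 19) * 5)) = 5374215 / 38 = 141426.71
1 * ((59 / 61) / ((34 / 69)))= 4071 / 2074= 1.96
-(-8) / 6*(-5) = -6.67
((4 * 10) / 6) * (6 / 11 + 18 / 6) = 260 / 11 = 23.64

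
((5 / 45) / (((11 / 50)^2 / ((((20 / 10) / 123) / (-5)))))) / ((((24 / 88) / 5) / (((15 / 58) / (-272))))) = 3125 / 24013044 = 0.00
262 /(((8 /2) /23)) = 3013 /2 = 1506.50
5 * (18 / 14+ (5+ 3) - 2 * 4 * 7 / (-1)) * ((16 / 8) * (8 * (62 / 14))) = 1133360 / 49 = 23129.80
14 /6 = 7 /3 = 2.33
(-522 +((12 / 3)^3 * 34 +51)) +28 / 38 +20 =1725.74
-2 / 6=-1 / 3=-0.33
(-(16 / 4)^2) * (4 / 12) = -16 / 3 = -5.33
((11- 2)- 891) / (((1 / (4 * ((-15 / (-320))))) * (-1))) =1323 / 8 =165.38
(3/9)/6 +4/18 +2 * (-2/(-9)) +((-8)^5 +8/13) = -7667399/234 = -32766.66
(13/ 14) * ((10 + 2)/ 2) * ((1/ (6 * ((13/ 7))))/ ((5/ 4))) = 2/ 5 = 0.40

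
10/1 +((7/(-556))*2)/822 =2285153/228516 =10.00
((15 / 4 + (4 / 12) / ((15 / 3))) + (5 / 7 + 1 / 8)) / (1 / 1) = 3911 / 840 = 4.66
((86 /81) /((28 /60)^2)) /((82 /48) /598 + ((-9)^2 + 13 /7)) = 10285600 /174813387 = 0.06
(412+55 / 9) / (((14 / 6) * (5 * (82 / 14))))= 3763 / 615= 6.12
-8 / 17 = -0.47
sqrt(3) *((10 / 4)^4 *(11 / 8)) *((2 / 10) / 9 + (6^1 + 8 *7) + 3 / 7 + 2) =13957625 *sqrt(3) / 4032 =5995.86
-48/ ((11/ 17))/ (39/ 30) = -8160/ 143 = -57.06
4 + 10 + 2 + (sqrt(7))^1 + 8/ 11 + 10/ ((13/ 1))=sqrt(7) + 2502/ 143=20.14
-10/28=-5/14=-0.36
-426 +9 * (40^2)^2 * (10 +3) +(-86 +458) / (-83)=24860124270 / 83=299519569.52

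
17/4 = 4.25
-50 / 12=-25 / 6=-4.17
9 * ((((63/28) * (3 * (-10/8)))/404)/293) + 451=854171137/1893952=451.00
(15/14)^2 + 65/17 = 16565/3332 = 4.97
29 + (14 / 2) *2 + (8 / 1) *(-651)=-5165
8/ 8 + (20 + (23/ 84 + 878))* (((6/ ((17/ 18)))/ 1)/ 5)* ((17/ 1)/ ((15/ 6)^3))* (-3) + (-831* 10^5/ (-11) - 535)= 72671504034/ 9625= 7550286.13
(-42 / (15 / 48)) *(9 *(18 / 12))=-9072 / 5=-1814.40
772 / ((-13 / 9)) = -6948 / 13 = -534.46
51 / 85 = 3 / 5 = 0.60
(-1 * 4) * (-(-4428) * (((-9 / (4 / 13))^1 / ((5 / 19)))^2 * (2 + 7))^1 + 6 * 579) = -49234793427 / 25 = -1969391737.08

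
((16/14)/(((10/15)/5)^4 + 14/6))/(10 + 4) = 202500/5788909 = 0.03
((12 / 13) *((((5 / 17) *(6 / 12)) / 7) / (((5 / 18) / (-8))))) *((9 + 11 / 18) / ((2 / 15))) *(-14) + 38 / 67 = 8353918 / 14807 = 564.19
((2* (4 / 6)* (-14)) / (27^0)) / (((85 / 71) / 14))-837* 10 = -2190014 / 255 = -8588.29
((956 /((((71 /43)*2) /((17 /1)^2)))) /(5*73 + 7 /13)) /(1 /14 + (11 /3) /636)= 14324565619 /4831266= 2964.97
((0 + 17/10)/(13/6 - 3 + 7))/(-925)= -51/171125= -0.00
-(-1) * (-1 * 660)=-660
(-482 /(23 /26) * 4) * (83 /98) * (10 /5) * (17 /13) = -5440816 /1127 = -4827.70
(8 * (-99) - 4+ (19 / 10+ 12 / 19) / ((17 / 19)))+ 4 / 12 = -404347 / 510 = -792.84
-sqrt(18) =-3 * sqrt(2) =-4.24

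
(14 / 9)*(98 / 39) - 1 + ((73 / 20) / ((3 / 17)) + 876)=6315137 / 7020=899.59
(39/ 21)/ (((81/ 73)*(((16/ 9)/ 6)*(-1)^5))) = -949/ 168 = -5.65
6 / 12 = 0.50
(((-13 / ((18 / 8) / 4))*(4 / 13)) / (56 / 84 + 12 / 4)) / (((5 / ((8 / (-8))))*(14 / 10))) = 64 / 231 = 0.28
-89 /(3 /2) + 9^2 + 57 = 236 /3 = 78.67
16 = 16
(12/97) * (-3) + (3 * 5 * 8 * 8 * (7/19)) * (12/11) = 7814556/20273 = 385.47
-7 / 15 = -0.47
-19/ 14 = -1.36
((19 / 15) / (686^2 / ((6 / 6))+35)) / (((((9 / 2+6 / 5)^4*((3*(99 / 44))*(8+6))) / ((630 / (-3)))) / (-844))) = 33760000 / 7059762909423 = 0.00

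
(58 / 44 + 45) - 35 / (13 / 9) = 6317 / 286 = 22.09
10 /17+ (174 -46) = 128.59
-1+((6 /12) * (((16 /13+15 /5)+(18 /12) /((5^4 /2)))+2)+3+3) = 65957 /8125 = 8.12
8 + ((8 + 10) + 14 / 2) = 33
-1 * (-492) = 492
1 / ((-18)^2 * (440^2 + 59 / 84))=7 / 439086393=0.00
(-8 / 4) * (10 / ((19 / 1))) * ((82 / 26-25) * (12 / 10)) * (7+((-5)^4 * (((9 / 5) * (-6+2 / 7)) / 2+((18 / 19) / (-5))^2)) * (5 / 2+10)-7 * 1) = -1100993.74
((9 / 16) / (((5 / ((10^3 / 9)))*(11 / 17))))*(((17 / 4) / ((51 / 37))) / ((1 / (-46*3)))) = -8219.89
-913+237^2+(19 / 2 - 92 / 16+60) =221279 / 4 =55319.75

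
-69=-69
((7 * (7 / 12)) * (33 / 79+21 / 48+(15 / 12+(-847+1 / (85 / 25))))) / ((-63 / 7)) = 32936673 / 85952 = 383.20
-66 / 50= -33 / 25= -1.32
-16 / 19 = -0.84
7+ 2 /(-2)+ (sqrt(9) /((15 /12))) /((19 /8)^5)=74676186 /12380495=6.03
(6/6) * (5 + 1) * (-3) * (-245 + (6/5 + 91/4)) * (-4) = -79578/5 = -15915.60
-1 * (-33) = 33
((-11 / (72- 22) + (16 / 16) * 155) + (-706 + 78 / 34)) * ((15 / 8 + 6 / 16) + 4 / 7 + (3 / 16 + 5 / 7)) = -2043.77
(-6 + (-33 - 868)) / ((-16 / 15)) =13605 / 16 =850.31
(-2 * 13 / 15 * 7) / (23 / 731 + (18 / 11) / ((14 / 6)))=-10244234 / 618675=-16.56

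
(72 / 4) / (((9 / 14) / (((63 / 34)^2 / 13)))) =27783 / 3757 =7.39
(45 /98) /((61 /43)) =1935 /5978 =0.32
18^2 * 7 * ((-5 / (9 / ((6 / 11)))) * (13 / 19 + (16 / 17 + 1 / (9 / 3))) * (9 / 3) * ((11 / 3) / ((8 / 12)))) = -7174440 / 323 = -22211.89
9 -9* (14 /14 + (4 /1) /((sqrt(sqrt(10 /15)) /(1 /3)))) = -6* 2^(3 /4)* 3^(1 /4) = -13.28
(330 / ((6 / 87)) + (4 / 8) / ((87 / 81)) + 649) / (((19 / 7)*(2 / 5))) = 11031965 / 2204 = 5005.43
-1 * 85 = -85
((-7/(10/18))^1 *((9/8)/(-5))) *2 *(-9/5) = -5103/500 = -10.21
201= 201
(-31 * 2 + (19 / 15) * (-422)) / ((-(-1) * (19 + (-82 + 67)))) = -2237 / 15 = -149.13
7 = 7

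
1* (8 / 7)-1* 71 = -489 / 7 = -69.86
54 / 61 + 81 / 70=8721 / 4270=2.04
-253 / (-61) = 253 / 61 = 4.15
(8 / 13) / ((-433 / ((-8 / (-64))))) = -1 / 5629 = -0.00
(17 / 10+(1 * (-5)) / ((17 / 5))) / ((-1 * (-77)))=39 / 13090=0.00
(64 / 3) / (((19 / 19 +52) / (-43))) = -2752 / 159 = -17.31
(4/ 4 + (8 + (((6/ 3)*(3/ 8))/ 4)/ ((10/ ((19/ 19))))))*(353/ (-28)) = -509379/ 4480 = -113.70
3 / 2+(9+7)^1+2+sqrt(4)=43 / 2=21.50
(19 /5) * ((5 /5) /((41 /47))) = 4.36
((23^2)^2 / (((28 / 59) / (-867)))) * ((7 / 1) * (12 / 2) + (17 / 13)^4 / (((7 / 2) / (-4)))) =-55317509117127759 / 2798978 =-19763466921.54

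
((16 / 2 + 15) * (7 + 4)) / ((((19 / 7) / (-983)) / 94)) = -163643942 / 19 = -8612839.05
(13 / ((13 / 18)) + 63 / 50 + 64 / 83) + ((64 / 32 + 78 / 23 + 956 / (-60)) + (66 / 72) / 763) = 4146958441 / 436970100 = 9.49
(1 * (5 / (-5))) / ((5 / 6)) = -6 / 5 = -1.20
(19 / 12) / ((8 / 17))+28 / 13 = 6887 / 1248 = 5.52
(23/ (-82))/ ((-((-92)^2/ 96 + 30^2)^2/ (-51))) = -21114/ 1441274681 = -0.00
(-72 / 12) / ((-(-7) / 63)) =-54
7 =7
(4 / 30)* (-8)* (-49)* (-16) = -12544 / 15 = -836.27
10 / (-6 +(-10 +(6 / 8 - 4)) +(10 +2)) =-40 / 29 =-1.38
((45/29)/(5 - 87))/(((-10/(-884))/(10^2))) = -198900/1189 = -167.28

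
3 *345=1035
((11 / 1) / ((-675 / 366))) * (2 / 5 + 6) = -42944 / 1125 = -38.17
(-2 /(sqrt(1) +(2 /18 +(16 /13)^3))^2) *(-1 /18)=43441281 /3461439556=0.01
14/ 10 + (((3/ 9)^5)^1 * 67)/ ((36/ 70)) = 42343/ 21870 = 1.94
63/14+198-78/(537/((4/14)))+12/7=511657/2506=204.17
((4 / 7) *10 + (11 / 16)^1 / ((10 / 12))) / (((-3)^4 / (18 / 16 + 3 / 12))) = 20141 / 181440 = 0.11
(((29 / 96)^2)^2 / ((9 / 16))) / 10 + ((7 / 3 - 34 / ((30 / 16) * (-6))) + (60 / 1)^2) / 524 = 430714013939 / 62586224640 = 6.88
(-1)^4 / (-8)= -1 / 8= -0.12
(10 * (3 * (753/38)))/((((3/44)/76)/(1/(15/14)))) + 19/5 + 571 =619038.80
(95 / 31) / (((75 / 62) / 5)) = 38 / 3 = 12.67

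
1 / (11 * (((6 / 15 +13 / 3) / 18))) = 270 / 781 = 0.35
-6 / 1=-6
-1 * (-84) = 84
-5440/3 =-1813.33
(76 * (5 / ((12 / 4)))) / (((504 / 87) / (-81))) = -24795 / 14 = -1771.07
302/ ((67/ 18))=5436/ 67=81.13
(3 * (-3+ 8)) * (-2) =-30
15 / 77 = 0.19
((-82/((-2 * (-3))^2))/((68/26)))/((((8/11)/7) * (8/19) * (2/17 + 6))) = -59983/18432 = -3.25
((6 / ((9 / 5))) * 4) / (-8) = -5 / 3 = -1.67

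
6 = 6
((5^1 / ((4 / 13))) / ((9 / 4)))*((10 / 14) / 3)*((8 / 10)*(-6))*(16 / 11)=-8320 / 693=-12.01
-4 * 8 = -32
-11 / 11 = -1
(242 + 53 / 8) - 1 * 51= 1581 / 8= 197.62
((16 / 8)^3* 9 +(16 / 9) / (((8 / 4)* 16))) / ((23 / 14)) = 9079 / 207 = 43.86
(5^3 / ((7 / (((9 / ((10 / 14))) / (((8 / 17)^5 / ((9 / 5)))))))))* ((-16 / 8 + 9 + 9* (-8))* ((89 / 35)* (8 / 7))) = -665323692345 / 200704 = -3314949.84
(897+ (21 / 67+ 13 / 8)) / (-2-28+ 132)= 28343 / 3216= 8.81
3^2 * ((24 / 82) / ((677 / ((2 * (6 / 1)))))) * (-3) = -0.14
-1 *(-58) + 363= 421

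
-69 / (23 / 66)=-198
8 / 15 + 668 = 10028 / 15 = 668.53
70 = 70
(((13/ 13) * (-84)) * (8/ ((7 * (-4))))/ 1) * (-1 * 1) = -24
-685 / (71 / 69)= -47265 / 71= -665.70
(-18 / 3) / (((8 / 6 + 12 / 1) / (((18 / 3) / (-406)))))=27 / 4060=0.01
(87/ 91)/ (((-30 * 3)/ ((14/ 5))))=-29/ 975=-0.03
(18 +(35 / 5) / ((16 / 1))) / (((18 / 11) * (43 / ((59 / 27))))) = 191455 / 334368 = 0.57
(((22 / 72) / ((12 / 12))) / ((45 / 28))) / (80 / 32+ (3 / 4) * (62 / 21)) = 49 / 1215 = 0.04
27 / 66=9 / 22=0.41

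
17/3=5.67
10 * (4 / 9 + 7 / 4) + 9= 557 / 18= 30.94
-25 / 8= -3.12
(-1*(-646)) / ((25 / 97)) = 62662 / 25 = 2506.48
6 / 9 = 2 / 3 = 0.67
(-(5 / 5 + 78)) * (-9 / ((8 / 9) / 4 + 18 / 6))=6399 / 29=220.66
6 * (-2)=-12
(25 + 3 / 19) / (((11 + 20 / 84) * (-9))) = -1673 / 6726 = -0.25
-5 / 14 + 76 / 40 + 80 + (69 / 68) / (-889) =24646799 / 302260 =81.54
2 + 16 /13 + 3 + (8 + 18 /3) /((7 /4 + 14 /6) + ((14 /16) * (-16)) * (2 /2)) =4.82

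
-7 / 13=-0.54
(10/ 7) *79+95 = 1455/ 7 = 207.86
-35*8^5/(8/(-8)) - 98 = 1146782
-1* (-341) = 341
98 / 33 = 2.97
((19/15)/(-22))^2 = 361/108900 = 0.00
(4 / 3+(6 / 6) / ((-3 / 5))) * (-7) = 7 / 3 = 2.33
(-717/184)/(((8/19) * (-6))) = 4541/2944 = 1.54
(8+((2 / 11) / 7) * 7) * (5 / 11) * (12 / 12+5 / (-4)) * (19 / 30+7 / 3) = -1335 / 484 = -2.76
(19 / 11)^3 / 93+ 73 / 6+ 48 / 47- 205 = -2231204005 / 11635602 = -191.76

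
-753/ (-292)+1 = 1045/ 292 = 3.58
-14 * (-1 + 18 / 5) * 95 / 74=-1729 / 37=-46.73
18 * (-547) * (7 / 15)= -22974 / 5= -4594.80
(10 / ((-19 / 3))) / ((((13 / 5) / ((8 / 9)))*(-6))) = 200 / 2223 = 0.09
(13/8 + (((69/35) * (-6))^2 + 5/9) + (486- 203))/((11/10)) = 37493437/97020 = 386.45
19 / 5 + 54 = 289 / 5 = 57.80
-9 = -9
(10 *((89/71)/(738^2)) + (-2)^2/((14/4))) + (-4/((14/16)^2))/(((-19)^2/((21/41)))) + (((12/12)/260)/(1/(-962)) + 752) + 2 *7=93252108376663/122147990685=763.44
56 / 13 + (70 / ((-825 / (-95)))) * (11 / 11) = 5306 / 429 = 12.37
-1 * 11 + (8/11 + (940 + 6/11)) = 10233/11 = 930.27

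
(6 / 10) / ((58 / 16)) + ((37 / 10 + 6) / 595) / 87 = 0.17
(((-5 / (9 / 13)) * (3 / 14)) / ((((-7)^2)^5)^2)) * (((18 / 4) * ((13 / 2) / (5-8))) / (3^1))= 845 / 13405100737998816168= 0.00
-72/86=-36/43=-0.84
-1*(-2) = 2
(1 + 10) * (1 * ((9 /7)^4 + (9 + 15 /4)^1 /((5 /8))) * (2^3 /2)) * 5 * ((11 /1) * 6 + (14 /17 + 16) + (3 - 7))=401146.70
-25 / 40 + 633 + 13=5163 / 8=645.38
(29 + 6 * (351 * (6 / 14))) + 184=7809 / 7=1115.57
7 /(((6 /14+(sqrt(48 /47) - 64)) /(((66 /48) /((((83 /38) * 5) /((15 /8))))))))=-58415595 /2246691808 - 19551 * sqrt(141) /561672952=-0.03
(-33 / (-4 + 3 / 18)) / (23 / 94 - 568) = -18612 / 1227487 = -0.02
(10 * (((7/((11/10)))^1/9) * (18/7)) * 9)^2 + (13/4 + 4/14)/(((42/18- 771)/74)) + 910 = 108153621571/3906364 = 27686.52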